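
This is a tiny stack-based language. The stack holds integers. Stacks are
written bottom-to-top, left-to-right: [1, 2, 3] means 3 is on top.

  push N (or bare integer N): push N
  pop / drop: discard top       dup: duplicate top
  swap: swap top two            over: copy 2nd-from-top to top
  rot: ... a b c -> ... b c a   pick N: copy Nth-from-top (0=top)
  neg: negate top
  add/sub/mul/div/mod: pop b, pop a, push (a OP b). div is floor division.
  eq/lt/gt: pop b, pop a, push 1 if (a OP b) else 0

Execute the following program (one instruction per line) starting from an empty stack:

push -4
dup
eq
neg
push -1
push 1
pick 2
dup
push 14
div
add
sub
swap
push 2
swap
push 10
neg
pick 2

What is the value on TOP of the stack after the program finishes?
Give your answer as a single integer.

After 'push -4': [-4]
After 'dup': [-4, -4]
After 'eq': [1]
After 'neg': [-1]
After 'push -1': [-1, -1]
After 'push 1': [-1, -1, 1]
After 'pick 2': [-1, -1, 1, -1]
After 'dup': [-1, -1, 1, -1, -1]
After 'push 14': [-1, -1, 1, -1, -1, 14]
After 'div': [-1, -1, 1, -1, -1]
After 'add': [-1, -1, 1, -2]
After 'sub': [-1, -1, 3]
After 'swap': [-1, 3, -1]
After 'push 2': [-1, 3, -1, 2]
After 'swap': [-1, 3, 2, -1]
After 'push 10': [-1, 3, 2, -1, 10]
After 'neg': [-1, 3, 2, -1, -10]
After 'pick 2': [-1, 3, 2, -1, -10, 2]

Answer: 2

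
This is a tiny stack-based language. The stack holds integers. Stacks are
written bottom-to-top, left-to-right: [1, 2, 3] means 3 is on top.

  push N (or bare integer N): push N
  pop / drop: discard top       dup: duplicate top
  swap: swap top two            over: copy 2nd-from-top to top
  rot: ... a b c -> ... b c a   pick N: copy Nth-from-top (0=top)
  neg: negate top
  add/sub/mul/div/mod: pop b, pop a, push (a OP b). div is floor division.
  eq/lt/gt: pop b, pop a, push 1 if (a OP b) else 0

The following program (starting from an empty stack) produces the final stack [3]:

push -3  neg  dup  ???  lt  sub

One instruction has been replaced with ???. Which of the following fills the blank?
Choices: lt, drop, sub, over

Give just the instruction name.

Answer: over

Derivation:
Stack before ???: [3, 3]
Stack after ???:  [3, 3, 3]
Checking each choice:
  lt: stack underflow (need 2, have 1)
  drop: stack underflow (need 2, have 1)
  sub: stack underflow (need 2, have 1)
  over: MATCH


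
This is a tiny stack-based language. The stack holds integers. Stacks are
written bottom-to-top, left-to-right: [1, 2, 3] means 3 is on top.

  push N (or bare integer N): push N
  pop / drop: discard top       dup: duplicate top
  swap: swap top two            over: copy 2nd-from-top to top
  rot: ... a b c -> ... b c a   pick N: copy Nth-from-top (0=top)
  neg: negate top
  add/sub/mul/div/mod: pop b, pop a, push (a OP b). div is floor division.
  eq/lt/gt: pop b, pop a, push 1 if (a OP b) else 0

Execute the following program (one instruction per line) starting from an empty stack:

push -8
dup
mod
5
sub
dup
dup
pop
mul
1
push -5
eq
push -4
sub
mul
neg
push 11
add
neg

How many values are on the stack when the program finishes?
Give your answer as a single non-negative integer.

Answer: 1

Derivation:
After 'push -8': stack = [-8] (depth 1)
After 'dup': stack = [-8, -8] (depth 2)
After 'mod': stack = [0] (depth 1)
After 'push 5': stack = [0, 5] (depth 2)
After 'sub': stack = [-5] (depth 1)
After 'dup': stack = [-5, -5] (depth 2)
After 'dup': stack = [-5, -5, -5] (depth 3)
After 'pop': stack = [-5, -5] (depth 2)
After 'mul': stack = [25] (depth 1)
After 'push 1': stack = [25, 1] (depth 2)
After 'push -5': stack = [25, 1, -5] (depth 3)
After 'eq': stack = [25, 0] (depth 2)
After 'push -4': stack = [25, 0, -4] (depth 3)
After 'sub': stack = [25, 4] (depth 2)
After 'mul': stack = [100] (depth 1)
After 'neg': stack = [-100] (depth 1)
After 'push 11': stack = [-100, 11] (depth 2)
After 'add': stack = [-89] (depth 1)
After 'neg': stack = [89] (depth 1)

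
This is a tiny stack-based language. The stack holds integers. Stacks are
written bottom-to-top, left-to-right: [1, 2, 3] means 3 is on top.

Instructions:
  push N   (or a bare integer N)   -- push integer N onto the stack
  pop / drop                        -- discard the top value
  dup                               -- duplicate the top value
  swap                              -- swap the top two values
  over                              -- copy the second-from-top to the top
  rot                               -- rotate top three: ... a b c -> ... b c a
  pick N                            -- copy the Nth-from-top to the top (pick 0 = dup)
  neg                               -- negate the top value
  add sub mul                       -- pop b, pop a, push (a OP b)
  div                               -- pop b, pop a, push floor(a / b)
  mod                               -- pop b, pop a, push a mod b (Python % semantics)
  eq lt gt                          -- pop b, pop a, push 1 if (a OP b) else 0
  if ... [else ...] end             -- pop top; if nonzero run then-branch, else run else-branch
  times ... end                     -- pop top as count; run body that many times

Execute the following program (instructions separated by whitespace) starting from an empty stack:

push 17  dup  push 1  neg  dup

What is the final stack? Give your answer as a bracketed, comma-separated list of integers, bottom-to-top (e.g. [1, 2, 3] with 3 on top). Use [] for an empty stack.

After 'push 17': [17]
After 'dup': [17, 17]
After 'push 1': [17, 17, 1]
After 'neg': [17, 17, -1]
After 'dup': [17, 17, -1, -1]

Answer: [17, 17, -1, -1]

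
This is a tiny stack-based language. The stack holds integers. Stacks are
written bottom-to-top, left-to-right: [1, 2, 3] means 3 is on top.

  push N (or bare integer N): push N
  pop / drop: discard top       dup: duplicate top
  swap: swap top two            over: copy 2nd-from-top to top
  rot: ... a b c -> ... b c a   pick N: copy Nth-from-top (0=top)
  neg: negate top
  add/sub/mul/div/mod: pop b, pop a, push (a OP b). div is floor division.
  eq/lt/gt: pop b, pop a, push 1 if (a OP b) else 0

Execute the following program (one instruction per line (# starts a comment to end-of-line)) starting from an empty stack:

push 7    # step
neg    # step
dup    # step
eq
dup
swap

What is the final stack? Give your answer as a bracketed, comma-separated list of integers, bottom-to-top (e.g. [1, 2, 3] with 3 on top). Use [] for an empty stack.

Answer: [1, 1]

Derivation:
After 'push 7': [7]
After 'neg': [-7]
After 'dup': [-7, -7]
After 'eq': [1]
After 'dup': [1, 1]
After 'swap': [1, 1]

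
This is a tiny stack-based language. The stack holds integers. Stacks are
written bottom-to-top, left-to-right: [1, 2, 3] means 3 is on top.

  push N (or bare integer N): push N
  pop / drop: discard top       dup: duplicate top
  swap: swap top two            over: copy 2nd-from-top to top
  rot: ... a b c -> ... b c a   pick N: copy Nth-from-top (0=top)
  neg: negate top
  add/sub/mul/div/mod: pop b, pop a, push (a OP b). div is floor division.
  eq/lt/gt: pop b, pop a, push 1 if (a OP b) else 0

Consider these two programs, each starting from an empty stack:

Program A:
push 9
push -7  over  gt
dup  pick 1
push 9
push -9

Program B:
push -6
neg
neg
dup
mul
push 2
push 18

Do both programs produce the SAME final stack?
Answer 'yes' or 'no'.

Program A trace:
  After 'push 9': [9]
  After 'push -7': [9, -7]
  After 'over': [9, -7, 9]
  After 'gt': [9, 0]
  After 'dup': [9, 0, 0]
  After 'pick 1': [9, 0, 0, 0]
  After 'push 9': [9, 0, 0, 0, 9]
  After 'push -9': [9, 0, 0, 0, 9, -9]
Program A final stack: [9, 0, 0, 0, 9, -9]

Program B trace:
  After 'push -6': [-6]
  After 'neg': [6]
  After 'neg': [-6]
  After 'dup': [-6, -6]
  After 'mul': [36]
  After 'push 2': [36, 2]
  After 'push 18': [36, 2, 18]
Program B final stack: [36, 2, 18]
Same: no

Answer: no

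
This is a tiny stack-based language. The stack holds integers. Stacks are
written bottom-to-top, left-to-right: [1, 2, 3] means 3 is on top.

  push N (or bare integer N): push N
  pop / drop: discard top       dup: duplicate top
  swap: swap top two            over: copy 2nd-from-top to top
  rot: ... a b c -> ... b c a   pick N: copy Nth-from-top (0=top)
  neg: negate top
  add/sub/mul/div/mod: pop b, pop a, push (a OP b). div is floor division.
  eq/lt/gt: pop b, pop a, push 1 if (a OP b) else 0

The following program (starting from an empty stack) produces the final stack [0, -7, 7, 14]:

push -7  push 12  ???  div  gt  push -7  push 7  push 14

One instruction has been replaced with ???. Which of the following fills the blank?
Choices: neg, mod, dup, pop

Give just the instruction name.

Stack before ???: [-7, 12]
Stack after ???:  [-7, 12, 12]
Checking each choice:
  neg: stack underflow (need 2, have 1)
  mod: stack underflow (need 2, have 1)
  dup: MATCH
  pop: stack underflow (need 2, have 1)


Answer: dup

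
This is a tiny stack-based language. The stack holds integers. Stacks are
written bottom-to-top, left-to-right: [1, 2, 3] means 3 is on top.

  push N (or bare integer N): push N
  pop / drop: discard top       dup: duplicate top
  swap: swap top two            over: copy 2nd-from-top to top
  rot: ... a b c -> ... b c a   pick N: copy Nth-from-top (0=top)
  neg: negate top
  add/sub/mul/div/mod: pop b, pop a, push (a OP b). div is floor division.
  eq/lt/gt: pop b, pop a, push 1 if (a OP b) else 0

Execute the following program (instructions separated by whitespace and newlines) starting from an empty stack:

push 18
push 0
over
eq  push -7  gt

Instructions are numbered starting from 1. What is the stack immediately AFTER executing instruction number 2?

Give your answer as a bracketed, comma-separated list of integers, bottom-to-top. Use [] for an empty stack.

Answer: [18, 0]

Derivation:
Step 1 ('push 18'): [18]
Step 2 ('push 0'): [18, 0]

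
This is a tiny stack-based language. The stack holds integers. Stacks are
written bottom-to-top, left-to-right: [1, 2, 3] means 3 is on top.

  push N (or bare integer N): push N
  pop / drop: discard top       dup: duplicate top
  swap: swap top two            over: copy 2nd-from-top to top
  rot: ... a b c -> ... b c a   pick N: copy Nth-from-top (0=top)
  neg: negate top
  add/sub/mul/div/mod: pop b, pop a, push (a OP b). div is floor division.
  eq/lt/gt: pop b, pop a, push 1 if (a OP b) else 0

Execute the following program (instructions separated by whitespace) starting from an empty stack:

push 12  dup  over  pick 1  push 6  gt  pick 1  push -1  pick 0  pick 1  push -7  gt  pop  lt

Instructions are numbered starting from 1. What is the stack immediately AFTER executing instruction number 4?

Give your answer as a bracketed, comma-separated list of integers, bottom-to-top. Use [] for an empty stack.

Step 1 ('push 12'): [12]
Step 2 ('dup'): [12, 12]
Step 3 ('over'): [12, 12, 12]
Step 4 ('pick 1'): [12, 12, 12, 12]

Answer: [12, 12, 12, 12]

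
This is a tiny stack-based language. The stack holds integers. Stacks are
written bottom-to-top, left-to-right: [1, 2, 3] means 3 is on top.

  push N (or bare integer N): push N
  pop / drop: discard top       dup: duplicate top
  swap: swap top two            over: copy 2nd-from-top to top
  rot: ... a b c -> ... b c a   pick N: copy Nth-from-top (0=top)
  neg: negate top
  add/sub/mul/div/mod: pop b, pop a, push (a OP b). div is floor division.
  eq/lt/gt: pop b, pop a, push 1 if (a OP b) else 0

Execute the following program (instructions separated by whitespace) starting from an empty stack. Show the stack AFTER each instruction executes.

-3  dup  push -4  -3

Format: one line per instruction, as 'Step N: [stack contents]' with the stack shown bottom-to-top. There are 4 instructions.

Step 1: [-3]
Step 2: [-3, -3]
Step 3: [-3, -3, -4]
Step 4: [-3, -3, -4, -3]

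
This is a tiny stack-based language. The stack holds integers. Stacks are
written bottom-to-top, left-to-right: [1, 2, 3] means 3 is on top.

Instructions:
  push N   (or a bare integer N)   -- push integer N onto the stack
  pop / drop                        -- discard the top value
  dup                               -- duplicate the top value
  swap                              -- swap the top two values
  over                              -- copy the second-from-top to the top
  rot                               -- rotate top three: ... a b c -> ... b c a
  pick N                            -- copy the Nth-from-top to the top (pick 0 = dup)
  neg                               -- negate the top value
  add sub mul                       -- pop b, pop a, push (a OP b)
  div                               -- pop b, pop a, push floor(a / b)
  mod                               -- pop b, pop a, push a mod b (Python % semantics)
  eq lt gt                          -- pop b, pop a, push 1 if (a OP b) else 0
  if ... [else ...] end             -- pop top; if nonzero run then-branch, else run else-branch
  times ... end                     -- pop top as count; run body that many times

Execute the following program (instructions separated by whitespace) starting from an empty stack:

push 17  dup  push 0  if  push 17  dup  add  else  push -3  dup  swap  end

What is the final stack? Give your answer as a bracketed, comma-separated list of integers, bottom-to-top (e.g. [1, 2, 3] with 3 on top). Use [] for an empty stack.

Answer: [17, 17, -3, -3]

Derivation:
After 'push 17': [17]
After 'dup': [17, 17]
After 'push 0': [17, 17, 0]
After 'if': [17, 17]
After 'push -3': [17, 17, -3]
After 'dup': [17, 17, -3, -3]
After 'swap': [17, 17, -3, -3]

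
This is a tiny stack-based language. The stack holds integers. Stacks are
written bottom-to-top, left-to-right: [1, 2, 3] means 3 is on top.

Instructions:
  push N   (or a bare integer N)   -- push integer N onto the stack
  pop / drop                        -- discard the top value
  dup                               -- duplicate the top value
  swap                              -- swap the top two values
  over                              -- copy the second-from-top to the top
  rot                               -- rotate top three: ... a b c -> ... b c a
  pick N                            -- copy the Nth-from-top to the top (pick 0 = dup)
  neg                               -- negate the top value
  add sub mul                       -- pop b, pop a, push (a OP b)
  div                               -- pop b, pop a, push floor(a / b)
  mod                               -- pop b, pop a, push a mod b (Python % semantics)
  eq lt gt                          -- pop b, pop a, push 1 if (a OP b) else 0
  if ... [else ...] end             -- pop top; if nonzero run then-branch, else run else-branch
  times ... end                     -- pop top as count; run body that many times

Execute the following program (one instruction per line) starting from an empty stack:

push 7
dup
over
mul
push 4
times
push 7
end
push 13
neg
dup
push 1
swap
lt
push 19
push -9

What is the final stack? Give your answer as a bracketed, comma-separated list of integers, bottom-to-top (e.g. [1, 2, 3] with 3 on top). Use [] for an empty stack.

After 'push 7': [7]
After 'dup': [7, 7]
After 'over': [7, 7, 7]
After 'mul': [7, 49]
After 'push 4': [7, 49, 4]
After 'times': [7, 49]
After 'push 7': [7, 49, 7]
After 'push 7': [7, 49, 7, 7]
After 'push 7': [7, 49, 7, 7, 7]
After 'push 7': [7, 49, 7, 7, 7, 7]
After 'push 13': [7, 49, 7, 7, 7, 7, 13]
After 'neg': [7, 49, 7, 7, 7, 7, -13]
After 'dup': [7, 49, 7, 7, 7, 7, -13, -13]
After 'push 1': [7, 49, 7, 7, 7, 7, -13, -13, 1]
After 'swap': [7, 49, 7, 7, 7, 7, -13, 1, -13]
After 'lt': [7, 49, 7, 7, 7, 7, -13, 0]
After 'push 19': [7, 49, 7, 7, 7, 7, -13, 0, 19]
After 'push -9': [7, 49, 7, 7, 7, 7, -13, 0, 19, -9]

Answer: [7, 49, 7, 7, 7, 7, -13, 0, 19, -9]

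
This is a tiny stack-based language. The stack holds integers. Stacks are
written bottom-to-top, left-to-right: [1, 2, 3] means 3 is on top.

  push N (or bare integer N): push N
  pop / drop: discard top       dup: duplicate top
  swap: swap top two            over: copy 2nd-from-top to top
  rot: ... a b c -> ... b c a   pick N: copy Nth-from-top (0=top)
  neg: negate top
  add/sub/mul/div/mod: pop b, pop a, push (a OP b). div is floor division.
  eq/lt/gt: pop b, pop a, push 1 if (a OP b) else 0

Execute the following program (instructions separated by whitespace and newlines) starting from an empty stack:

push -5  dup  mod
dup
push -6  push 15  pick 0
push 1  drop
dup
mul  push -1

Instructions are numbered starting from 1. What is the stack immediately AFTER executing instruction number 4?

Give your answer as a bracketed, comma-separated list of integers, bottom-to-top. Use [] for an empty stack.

Step 1 ('push -5'): [-5]
Step 2 ('dup'): [-5, -5]
Step 3 ('mod'): [0]
Step 4 ('dup'): [0, 0]

Answer: [0, 0]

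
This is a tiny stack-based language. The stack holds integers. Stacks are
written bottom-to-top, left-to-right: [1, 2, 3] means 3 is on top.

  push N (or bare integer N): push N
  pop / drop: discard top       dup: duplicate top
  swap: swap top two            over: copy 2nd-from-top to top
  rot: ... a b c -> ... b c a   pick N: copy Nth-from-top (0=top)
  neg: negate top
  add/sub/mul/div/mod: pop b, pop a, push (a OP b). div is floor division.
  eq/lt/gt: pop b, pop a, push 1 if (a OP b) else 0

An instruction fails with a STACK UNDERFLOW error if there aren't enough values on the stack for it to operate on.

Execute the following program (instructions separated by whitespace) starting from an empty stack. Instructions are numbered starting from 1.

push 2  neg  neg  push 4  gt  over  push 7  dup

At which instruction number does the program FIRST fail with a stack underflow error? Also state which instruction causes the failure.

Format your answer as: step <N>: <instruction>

Step 1 ('push 2'): stack = [2], depth = 1
Step 2 ('neg'): stack = [-2], depth = 1
Step 3 ('neg'): stack = [2], depth = 1
Step 4 ('push 4'): stack = [2, 4], depth = 2
Step 5 ('gt'): stack = [0], depth = 1
Step 6 ('over'): needs 2 value(s) but depth is 1 — STACK UNDERFLOW

Answer: step 6: over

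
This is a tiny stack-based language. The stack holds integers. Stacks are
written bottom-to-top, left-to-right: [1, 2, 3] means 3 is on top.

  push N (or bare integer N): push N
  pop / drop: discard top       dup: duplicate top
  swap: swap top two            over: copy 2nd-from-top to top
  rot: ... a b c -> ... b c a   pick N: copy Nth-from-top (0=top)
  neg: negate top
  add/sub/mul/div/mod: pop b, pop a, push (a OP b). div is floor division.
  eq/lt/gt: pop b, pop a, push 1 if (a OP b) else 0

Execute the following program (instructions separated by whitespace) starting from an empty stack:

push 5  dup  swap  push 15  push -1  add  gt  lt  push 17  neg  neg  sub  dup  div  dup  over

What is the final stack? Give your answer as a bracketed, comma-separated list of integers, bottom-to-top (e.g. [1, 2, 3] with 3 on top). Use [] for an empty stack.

Answer: [1, 1, 1]

Derivation:
After 'push 5': [5]
After 'dup': [5, 5]
After 'swap': [5, 5]
After 'push 15': [5, 5, 15]
After 'push -1': [5, 5, 15, -1]
After 'add': [5, 5, 14]
After 'gt': [5, 0]
After 'lt': [0]
After 'push 17': [0, 17]
After 'neg': [0, -17]
After 'neg': [0, 17]
After 'sub': [-17]
After 'dup': [-17, -17]
After 'div': [1]
After 'dup': [1, 1]
After 'over': [1, 1, 1]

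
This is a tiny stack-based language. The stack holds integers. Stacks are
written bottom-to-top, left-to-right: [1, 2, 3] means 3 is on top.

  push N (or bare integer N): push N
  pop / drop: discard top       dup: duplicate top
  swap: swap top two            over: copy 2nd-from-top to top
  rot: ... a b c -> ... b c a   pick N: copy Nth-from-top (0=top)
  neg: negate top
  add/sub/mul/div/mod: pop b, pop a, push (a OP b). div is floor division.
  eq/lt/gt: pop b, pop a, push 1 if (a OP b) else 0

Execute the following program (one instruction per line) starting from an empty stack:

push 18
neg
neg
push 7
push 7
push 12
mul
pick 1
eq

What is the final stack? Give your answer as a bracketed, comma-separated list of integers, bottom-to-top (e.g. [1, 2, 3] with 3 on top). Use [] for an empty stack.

After 'push 18': [18]
After 'neg': [-18]
After 'neg': [18]
After 'push 7': [18, 7]
After 'push 7': [18, 7, 7]
After 'push 12': [18, 7, 7, 12]
After 'mul': [18, 7, 84]
After 'pick 1': [18, 7, 84, 7]
After 'eq': [18, 7, 0]

Answer: [18, 7, 0]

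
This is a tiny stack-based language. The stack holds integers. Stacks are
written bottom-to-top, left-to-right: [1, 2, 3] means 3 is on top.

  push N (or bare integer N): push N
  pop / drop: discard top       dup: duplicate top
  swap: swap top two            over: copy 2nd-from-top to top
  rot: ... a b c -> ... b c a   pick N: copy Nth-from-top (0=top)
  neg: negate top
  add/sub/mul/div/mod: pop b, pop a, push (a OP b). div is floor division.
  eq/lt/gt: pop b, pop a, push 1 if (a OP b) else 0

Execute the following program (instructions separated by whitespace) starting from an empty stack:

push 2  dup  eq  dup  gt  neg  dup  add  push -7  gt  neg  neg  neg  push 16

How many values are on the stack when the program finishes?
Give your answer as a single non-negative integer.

Answer: 2

Derivation:
After 'push 2': stack = [2] (depth 1)
After 'dup': stack = [2, 2] (depth 2)
After 'eq': stack = [1] (depth 1)
After 'dup': stack = [1, 1] (depth 2)
After 'gt': stack = [0] (depth 1)
After 'neg': stack = [0] (depth 1)
After 'dup': stack = [0, 0] (depth 2)
After 'add': stack = [0] (depth 1)
After 'push -7': stack = [0, -7] (depth 2)
After 'gt': stack = [1] (depth 1)
After 'neg': stack = [-1] (depth 1)
After 'neg': stack = [1] (depth 1)
After 'neg': stack = [-1] (depth 1)
After 'push 16': stack = [-1, 16] (depth 2)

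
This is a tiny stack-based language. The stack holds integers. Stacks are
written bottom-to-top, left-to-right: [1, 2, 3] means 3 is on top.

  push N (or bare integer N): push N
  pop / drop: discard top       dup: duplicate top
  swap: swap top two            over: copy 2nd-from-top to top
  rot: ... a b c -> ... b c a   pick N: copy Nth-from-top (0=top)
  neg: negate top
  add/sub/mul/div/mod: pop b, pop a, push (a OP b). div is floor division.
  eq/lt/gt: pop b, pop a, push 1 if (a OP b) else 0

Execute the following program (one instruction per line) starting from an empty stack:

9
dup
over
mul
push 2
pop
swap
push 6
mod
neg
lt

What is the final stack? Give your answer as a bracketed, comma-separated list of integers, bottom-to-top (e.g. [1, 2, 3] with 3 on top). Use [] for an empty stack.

Answer: [0]

Derivation:
After 'push 9': [9]
After 'dup': [9, 9]
After 'over': [9, 9, 9]
After 'mul': [9, 81]
After 'push 2': [9, 81, 2]
After 'pop': [9, 81]
After 'swap': [81, 9]
After 'push 6': [81, 9, 6]
After 'mod': [81, 3]
After 'neg': [81, -3]
After 'lt': [0]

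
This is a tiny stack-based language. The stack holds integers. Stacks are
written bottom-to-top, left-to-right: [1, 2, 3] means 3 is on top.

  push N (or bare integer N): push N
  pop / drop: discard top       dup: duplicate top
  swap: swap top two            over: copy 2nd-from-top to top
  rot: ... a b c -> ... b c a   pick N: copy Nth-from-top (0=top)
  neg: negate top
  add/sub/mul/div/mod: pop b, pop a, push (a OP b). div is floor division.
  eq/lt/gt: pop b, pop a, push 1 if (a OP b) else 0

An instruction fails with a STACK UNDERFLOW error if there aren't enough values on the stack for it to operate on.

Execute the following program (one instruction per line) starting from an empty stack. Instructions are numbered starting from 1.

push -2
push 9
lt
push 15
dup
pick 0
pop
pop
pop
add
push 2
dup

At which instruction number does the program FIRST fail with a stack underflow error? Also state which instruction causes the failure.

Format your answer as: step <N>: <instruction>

Step 1 ('push -2'): stack = [-2], depth = 1
Step 2 ('push 9'): stack = [-2, 9], depth = 2
Step 3 ('lt'): stack = [1], depth = 1
Step 4 ('push 15'): stack = [1, 15], depth = 2
Step 5 ('dup'): stack = [1, 15, 15], depth = 3
Step 6 ('pick 0'): stack = [1, 15, 15, 15], depth = 4
Step 7 ('pop'): stack = [1, 15, 15], depth = 3
Step 8 ('pop'): stack = [1, 15], depth = 2
Step 9 ('pop'): stack = [1], depth = 1
Step 10 ('add'): needs 2 value(s) but depth is 1 — STACK UNDERFLOW

Answer: step 10: add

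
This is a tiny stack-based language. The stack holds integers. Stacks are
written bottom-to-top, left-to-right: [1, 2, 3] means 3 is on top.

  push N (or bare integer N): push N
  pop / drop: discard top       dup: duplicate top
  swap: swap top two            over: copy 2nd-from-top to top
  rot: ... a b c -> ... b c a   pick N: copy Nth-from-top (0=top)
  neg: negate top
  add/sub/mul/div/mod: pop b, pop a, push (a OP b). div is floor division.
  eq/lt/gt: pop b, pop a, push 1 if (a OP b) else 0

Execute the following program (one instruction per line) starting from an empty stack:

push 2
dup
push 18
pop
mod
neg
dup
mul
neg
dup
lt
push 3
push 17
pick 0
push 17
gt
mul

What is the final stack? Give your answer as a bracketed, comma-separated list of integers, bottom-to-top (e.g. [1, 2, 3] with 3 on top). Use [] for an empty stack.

After 'push 2': [2]
After 'dup': [2, 2]
After 'push 18': [2, 2, 18]
After 'pop': [2, 2]
After 'mod': [0]
After 'neg': [0]
After 'dup': [0, 0]
After 'mul': [0]
After 'neg': [0]
After 'dup': [0, 0]
After 'lt': [0]
After 'push 3': [0, 3]
After 'push 17': [0, 3, 17]
After 'pick 0': [0, 3, 17, 17]
After 'push 17': [0, 3, 17, 17, 17]
After 'gt': [0, 3, 17, 0]
After 'mul': [0, 3, 0]

Answer: [0, 3, 0]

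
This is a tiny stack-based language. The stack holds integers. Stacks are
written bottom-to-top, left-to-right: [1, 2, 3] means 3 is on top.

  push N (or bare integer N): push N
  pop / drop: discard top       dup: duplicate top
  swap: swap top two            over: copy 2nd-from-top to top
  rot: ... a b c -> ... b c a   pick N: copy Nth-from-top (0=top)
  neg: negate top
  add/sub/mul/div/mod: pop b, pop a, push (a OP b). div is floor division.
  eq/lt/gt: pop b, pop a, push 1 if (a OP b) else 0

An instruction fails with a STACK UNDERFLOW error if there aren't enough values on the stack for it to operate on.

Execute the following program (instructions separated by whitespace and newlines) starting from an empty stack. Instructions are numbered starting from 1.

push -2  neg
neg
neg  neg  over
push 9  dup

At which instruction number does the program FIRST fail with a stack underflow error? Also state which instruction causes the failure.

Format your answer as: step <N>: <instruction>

Step 1 ('push -2'): stack = [-2], depth = 1
Step 2 ('neg'): stack = [2], depth = 1
Step 3 ('neg'): stack = [-2], depth = 1
Step 4 ('neg'): stack = [2], depth = 1
Step 5 ('neg'): stack = [-2], depth = 1
Step 6 ('over'): needs 2 value(s) but depth is 1 — STACK UNDERFLOW

Answer: step 6: over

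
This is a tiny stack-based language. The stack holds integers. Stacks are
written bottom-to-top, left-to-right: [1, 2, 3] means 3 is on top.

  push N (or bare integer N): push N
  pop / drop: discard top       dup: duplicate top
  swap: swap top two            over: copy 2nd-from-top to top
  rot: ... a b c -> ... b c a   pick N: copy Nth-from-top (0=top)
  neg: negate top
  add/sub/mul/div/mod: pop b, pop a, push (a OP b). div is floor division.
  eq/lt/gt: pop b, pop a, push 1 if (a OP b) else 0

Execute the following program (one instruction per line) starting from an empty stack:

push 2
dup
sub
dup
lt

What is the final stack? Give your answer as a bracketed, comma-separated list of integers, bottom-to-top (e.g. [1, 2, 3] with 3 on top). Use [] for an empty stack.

After 'push 2': [2]
After 'dup': [2, 2]
After 'sub': [0]
After 'dup': [0, 0]
After 'lt': [0]

Answer: [0]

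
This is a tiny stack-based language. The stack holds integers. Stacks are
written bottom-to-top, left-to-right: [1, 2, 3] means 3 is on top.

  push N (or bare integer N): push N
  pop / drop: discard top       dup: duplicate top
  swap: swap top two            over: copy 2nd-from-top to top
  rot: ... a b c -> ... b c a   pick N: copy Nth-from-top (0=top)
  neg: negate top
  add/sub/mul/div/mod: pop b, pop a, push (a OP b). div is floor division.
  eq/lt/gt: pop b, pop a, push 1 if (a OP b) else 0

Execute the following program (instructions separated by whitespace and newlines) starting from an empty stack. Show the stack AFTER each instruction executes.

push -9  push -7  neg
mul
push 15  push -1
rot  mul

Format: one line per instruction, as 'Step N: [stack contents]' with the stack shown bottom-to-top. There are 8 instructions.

Step 1: [-9]
Step 2: [-9, -7]
Step 3: [-9, 7]
Step 4: [-63]
Step 5: [-63, 15]
Step 6: [-63, 15, -1]
Step 7: [15, -1, -63]
Step 8: [15, 63]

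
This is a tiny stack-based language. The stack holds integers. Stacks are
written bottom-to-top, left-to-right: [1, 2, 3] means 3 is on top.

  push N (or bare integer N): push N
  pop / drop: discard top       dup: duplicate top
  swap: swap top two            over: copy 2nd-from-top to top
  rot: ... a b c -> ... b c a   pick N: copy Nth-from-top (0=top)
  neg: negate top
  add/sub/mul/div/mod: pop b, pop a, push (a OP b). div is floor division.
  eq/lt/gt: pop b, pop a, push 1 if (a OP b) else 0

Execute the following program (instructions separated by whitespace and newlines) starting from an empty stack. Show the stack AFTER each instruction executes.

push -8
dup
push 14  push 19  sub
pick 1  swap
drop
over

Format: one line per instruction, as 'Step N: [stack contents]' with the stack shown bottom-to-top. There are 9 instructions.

Step 1: [-8]
Step 2: [-8, -8]
Step 3: [-8, -8, 14]
Step 4: [-8, -8, 14, 19]
Step 5: [-8, -8, -5]
Step 6: [-8, -8, -5, -8]
Step 7: [-8, -8, -8, -5]
Step 8: [-8, -8, -8]
Step 9: [-8, -8, -8, -8]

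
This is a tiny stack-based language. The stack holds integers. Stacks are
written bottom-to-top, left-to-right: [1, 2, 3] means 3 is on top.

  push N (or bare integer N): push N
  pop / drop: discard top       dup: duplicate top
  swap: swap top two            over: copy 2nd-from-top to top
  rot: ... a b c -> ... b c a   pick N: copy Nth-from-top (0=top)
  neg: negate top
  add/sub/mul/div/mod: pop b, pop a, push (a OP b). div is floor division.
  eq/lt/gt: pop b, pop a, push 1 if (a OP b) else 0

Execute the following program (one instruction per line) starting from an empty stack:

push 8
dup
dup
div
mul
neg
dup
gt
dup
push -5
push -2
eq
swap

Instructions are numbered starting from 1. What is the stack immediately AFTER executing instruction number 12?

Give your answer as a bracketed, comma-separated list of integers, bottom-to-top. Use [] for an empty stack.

Answer: [0, 0, 0]

Derivation:
Step 1 ('push 8'): [8]
Step 2 ('dup'): [8, 8]
Step 3 ('dup'): [8, 8, 8]
Step 4 ('div'): [8, 1]
Step 5 ('mul'): [8]
Step 6 ('neg'): [-8]
Step 7 ('dup'): [-8, -8]
Step 8 ('gt'): [0]
Step 9 ('dup'): [0, 0]
Step 10 ('push -5'): [0, 0, -5]
Step 11 ('push -2'): [0, 0, -5, -2]
Step 12 ('eq'): [0, 0, 0]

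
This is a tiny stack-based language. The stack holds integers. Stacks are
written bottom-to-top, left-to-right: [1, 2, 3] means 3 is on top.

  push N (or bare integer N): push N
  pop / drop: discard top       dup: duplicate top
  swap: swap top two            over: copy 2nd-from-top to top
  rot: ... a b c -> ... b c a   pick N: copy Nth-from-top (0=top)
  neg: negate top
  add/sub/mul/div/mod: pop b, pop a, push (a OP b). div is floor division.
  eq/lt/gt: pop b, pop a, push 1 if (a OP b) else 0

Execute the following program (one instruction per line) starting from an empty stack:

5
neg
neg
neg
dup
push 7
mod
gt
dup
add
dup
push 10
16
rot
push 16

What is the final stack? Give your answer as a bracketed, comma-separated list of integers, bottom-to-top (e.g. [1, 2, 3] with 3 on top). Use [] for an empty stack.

Answer: [0, 10, 16, 0, 16]

Derivation:
After 'push 5': [5]
After 'neg': [-5]
After 'neg': [5]
After 'neg': [-5]
After 'dup': [-5, -5]
After 'push 7': [-5, -5, 7]
After 'mod': [-5, 2]
After 'gt': [0]
After 'dup': [0, 0]
After 'add': [0]
After 'dup': [0, 0]
After 'push 10': [0, 0, 10]
After 'push 16': [0, 0, 10, 16]
After 'rot': [0, 10, 16, 0]
After 'push 16': [0, 10, 16, 0, 16]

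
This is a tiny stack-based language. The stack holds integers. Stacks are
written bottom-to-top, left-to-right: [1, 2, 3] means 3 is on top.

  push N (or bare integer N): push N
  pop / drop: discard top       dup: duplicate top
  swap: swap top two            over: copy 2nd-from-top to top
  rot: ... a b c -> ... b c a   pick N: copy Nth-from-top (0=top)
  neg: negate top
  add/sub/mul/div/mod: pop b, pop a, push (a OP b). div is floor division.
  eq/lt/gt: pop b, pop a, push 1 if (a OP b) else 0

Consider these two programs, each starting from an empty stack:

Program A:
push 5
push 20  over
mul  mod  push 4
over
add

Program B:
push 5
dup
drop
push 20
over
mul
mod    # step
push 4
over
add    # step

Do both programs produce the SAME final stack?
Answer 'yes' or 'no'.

Answer: yes

Derivation:
Program A trace:
  After 'push 5': [5]
  After 'push 20': [5, 20]
  After 'over': [5, 20, 5]
  After 'mul': [5, 100]
  After 'mod': [5]
  After 'push 4': [5, 4]
  After 'over': [5, 4, 5]
  After 'add': [5, 9]
Program A final stack: [5, 9]

Program B trace:
  After 'push 5': [5]
  After 'dup': [5, 5]
  After 'drop': [5]
  After 'push 20': [5, 20]
  After 'over': [5, 20, 5]
  After 'mul': [5, 100]
  After 'mod': [5]
  After 'push 4': [5, 4]
  After 'over': [5, 4, 5]
  After 'add': [5, 9]
Program B final stack: [5, 9]
Same: yes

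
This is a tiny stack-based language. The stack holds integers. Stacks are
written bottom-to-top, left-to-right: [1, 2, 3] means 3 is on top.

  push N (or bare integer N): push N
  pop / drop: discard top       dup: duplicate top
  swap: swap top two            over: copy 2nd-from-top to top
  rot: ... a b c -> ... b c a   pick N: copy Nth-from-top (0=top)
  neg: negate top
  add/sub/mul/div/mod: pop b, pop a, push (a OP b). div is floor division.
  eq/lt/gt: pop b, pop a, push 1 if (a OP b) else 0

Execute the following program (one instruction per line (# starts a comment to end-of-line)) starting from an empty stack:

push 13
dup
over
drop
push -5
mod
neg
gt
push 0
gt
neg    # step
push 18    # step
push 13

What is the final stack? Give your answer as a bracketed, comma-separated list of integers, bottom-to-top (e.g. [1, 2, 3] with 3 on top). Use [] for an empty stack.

Answer: [-1, 18, 13]

Derivation:
After 'push 13': [13]
After 'dup': [13, 13]
After 'over': [13, 13, 13]
After 'drop': [13, 13]
After 'push -5': [13, 13, -5]
After 'mod': [13, -2]
After 'neg': [13, 2]
After 'gt': [1]
After 'push 0': [1, 0]
After 'gt': [1]
After 'neg': [-1]
After 'push 18': [-1, 18]
After 'push 13': [-1, 18, 13]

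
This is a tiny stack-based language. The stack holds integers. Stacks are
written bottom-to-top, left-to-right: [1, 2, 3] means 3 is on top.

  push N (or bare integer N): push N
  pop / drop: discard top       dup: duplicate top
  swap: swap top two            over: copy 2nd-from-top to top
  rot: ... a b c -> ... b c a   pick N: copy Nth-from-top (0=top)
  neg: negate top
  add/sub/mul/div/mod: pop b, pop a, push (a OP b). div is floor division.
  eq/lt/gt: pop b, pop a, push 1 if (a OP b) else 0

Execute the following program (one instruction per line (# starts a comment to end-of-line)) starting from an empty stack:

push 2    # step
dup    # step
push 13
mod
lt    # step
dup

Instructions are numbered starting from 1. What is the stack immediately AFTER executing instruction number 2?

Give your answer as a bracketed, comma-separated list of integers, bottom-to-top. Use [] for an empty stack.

Step 1 ('push 2'): [2]
Step 2 ('dup'): [2, 2]

Answer: [2, 2]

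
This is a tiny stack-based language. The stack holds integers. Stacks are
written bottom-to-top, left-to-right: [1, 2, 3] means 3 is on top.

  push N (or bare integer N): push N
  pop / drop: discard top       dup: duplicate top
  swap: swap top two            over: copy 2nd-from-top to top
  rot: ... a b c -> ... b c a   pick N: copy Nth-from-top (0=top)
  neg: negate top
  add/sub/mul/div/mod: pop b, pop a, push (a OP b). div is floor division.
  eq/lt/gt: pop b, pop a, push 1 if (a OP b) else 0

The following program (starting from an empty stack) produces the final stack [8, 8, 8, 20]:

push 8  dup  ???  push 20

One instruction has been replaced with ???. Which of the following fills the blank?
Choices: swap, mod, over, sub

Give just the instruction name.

Stack before ???: [8, 8]
Stack after ???:  [8, 8, 8]
Checking each choice:
  swap: produces [8, 8, 20]
  mod: produces [0, 20]
  over: MATCH
  sub: produces [0, 20]


Answer: over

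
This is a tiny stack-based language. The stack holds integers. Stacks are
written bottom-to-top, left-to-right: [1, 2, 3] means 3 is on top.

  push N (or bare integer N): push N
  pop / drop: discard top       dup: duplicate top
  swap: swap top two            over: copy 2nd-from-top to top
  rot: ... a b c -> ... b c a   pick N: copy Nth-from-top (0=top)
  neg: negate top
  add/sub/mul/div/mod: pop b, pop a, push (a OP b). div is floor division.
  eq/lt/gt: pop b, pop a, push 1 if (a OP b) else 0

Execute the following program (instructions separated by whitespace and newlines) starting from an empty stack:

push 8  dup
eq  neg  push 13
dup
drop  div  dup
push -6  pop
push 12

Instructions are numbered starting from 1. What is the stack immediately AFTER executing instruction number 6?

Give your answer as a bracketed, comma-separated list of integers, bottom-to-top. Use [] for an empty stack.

Answer: [-1, 13, 13]

Derivation:
Step 1 ('push 8'): [8]
Step 2 ('dup'): [8, 8]
Step 3 ('eq'): [1]
Step 4 ('neg'): [-1]
Step 5 ('push 13'): [-1, 13]
Step 6 ('dup'): [-1, 13, 13]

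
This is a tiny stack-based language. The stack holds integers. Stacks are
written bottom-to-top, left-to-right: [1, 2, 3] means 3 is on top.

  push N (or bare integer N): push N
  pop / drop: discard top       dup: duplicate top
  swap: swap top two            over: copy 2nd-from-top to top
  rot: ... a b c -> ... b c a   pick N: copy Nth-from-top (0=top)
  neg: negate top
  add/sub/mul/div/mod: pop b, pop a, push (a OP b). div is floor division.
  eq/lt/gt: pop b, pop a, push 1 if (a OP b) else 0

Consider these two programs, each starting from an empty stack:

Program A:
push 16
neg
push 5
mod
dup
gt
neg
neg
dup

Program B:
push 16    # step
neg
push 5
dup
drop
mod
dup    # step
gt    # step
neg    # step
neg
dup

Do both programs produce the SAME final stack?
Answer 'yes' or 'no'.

Answer: yes

Derivation:
Program A trace:
  After 'push 16': [16]
  After 'neg': [-16]
  After 'push 5': [-16, 5]
  After 'mod': [4]
  After 'dup': [4, 4]
  After 'gt': [0]
  After 'neg': [0]
  After 'neg': [0]
  After 'dup': [0, 0]
Program A final stack: [0, 0]

Program B trace:
  After 'push 16': [16]
  After 'neg': [-16]
  After 'push 5': [-16, 5]
  After 'dup': [-16, 5, 5]
  After 'drop': [-16, 5]
  After 'mod': [4]
  After 'dup': [4, 4]
  After 'gt': [0]
  After 'neg': [0]
  After 'neg': [0]
  After 'dup': [0, 0]
Program B final stack: [0, 0]
Same: yes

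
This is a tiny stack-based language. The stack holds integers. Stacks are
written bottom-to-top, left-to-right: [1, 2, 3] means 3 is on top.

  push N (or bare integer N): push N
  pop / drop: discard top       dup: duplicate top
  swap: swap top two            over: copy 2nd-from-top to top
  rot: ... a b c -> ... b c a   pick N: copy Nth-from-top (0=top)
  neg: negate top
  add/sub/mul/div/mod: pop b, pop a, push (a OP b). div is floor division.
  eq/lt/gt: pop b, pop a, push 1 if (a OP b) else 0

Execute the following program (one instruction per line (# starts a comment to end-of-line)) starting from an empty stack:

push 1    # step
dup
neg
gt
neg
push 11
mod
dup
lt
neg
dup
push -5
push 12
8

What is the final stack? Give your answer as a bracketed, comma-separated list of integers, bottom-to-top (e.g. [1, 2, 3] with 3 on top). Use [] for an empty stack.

After 'push 1': [1]
After 'dup': [1, 1]
After 'neg': [1, -1]
After 'gt': [1]
After 'neg': [-1]
After 'push 11': [-1, 11]
After 'mod': [10]
After 'dup': [10, 10]
After 'lt': [0]
After 'neg': [0]
After 'dup': [0, 0]
After 'push -5': [0, 0, -5]
After 'push 12': [0, 0, -5, 12]
After 'push 8': [0, 0, -5, 12, 8]

Answer: [0, 0, -5, 12, 8]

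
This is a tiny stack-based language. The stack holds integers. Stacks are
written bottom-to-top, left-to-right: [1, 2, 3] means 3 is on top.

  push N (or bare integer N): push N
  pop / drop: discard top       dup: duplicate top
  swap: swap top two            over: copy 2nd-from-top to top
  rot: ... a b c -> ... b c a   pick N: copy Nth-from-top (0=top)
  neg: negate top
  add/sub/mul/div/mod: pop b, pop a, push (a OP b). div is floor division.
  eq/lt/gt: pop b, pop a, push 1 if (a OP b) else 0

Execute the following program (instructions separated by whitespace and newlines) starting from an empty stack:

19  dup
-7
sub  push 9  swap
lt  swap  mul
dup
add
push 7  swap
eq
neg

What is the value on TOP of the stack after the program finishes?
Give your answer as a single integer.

Answer: 0

Derivation:
After 'push 19': [19]
After 'dup': [19, 19]
After 'push -7': [19, 19, -7]
After 'sub': [19, 26]
After 'push 9': [19, 26, 9]
After 'swap': [19, 9, 26]
After 'lt': [19, 1]
After 'swap': [1, 19]
After 'mul': [19]
After 'dup': [19, 19]
After 'add': [38]
After 'push 7': [38, 7]
After 'swap': [7, 38]
After 'eq': [0]
After 'neg': [0]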